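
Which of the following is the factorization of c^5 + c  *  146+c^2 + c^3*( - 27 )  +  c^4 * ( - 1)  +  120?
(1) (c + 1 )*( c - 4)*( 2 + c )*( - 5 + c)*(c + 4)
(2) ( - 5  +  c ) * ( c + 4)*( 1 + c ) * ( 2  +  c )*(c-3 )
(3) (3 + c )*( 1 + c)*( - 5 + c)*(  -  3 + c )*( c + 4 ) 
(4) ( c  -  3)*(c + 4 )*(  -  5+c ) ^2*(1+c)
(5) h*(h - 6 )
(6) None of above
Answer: 2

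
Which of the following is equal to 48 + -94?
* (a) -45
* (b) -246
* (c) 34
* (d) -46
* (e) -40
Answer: d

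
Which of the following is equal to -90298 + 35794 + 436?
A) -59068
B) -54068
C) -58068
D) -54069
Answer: B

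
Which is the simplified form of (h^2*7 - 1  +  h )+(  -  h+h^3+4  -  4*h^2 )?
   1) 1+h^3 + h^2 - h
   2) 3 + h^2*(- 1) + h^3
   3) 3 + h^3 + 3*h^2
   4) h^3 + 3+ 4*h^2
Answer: 3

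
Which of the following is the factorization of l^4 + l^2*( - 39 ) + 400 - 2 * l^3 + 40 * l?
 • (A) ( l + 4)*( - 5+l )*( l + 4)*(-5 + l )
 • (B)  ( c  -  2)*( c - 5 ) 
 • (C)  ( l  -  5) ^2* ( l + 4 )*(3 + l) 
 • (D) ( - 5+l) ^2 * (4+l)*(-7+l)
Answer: A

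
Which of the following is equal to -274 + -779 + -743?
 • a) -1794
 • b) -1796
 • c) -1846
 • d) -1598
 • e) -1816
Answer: b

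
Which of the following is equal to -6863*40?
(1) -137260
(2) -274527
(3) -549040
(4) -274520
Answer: 4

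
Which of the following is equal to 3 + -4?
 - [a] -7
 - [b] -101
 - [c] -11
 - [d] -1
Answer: d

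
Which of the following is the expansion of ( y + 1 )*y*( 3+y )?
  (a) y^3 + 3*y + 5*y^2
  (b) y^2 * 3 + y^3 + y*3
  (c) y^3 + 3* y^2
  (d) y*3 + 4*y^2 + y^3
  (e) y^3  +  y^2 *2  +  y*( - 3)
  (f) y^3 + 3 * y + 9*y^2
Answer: d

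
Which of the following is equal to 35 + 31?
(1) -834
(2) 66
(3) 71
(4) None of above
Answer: 2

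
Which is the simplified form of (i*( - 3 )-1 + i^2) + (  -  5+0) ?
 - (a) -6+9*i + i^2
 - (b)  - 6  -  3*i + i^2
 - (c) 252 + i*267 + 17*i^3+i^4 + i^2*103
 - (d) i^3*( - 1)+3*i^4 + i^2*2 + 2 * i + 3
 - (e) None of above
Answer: b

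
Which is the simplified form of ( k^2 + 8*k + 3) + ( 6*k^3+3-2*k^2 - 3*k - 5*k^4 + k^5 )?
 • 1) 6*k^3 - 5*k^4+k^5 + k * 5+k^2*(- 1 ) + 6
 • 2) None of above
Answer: 1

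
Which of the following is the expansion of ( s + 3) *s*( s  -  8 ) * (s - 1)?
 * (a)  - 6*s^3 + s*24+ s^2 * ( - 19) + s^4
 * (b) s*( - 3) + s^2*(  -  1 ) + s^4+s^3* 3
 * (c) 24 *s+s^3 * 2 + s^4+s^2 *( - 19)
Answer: a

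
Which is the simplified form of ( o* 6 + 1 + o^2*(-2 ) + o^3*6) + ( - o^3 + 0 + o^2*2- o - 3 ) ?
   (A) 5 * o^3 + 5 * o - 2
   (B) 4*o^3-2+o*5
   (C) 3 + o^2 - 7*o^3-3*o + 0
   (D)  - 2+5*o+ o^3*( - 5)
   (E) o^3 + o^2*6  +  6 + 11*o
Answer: A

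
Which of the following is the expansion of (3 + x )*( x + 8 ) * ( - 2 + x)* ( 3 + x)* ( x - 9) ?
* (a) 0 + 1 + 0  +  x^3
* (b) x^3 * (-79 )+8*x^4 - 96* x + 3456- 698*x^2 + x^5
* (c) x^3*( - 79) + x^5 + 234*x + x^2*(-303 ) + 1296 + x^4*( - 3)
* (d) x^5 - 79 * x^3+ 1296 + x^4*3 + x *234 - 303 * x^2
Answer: d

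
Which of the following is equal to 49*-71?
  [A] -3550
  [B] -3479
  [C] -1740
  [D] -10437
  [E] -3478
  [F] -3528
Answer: B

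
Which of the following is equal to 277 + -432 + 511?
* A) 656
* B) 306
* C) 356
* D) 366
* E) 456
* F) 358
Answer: C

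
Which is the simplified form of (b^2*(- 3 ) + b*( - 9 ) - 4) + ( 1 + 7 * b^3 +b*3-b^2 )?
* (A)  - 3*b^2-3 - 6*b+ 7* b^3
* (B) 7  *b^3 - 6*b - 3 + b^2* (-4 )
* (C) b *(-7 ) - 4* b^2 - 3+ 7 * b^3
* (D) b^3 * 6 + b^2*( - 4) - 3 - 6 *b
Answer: B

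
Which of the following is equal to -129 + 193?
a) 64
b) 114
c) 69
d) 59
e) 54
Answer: a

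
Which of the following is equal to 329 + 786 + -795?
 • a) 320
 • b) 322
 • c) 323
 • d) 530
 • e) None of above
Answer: a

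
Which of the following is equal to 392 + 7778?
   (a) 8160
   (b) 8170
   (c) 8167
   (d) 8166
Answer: b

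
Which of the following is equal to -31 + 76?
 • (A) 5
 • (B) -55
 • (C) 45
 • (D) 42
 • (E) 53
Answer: C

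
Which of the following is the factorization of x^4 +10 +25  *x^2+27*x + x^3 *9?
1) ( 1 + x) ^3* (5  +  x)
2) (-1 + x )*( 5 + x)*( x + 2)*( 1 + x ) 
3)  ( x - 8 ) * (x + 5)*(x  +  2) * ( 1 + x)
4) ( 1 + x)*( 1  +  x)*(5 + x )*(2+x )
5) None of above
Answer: 4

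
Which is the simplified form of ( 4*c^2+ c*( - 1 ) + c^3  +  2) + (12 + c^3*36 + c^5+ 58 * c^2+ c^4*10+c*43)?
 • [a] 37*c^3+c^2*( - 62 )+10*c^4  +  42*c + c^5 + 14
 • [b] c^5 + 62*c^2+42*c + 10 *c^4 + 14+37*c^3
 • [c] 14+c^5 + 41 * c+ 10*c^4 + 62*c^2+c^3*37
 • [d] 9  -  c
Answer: b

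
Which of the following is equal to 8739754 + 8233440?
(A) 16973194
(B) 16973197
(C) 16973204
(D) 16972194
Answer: A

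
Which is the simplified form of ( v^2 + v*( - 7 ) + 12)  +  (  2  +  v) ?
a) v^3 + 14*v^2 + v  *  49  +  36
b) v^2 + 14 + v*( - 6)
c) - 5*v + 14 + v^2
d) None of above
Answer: b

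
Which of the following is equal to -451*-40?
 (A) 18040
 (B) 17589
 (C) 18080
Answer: A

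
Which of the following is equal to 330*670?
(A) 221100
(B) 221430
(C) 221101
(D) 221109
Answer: A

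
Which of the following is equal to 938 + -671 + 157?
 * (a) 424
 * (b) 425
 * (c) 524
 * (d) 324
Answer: a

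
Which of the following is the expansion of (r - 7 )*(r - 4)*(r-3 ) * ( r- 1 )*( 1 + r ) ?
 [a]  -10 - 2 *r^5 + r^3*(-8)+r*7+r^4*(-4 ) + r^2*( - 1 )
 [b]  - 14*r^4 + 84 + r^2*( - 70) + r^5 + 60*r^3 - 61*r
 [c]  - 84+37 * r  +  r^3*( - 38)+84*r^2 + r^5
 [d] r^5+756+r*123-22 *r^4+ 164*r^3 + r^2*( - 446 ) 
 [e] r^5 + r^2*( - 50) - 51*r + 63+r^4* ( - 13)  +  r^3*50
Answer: b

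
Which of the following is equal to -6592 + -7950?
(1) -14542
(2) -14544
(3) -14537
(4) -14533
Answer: 1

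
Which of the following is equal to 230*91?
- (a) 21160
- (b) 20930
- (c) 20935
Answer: b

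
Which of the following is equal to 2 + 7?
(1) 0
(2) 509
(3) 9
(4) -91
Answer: 3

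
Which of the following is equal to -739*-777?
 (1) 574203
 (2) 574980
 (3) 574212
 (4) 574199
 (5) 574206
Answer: 1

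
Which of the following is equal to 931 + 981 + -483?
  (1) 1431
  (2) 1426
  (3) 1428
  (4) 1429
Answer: 4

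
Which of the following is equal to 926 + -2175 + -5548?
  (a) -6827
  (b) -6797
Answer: b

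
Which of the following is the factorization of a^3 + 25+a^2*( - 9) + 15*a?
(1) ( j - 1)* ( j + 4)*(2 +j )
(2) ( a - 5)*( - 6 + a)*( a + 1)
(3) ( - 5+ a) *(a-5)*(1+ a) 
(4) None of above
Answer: 3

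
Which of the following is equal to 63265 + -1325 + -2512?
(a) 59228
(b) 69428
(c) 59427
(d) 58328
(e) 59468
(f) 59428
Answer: f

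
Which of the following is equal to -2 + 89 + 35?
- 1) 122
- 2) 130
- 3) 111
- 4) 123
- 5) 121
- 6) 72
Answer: 1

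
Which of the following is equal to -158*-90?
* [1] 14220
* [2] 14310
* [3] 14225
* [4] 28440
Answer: 1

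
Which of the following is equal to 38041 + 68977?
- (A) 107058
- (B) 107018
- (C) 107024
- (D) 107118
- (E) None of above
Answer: B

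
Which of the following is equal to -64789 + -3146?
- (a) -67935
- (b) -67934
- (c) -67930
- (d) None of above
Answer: a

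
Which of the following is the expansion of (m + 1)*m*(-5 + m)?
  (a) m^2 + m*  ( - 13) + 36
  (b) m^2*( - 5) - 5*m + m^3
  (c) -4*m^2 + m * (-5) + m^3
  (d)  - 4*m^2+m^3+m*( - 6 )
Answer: c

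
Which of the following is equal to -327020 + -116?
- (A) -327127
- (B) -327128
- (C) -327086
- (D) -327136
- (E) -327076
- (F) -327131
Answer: D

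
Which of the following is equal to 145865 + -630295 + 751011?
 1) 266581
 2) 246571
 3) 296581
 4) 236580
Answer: 1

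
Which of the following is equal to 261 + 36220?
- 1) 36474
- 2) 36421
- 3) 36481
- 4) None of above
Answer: 3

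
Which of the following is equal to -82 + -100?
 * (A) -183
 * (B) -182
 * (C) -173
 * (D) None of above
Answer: B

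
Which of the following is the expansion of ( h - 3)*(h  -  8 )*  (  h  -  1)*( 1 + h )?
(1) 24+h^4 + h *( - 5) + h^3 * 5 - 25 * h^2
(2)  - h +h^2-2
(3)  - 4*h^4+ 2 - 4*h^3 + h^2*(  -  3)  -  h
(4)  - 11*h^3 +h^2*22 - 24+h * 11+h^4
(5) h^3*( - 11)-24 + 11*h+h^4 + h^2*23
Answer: 5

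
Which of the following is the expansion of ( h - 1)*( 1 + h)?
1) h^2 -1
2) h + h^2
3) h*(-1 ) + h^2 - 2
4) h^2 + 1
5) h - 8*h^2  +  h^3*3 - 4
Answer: 1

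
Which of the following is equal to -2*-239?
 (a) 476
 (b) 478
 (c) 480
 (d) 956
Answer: b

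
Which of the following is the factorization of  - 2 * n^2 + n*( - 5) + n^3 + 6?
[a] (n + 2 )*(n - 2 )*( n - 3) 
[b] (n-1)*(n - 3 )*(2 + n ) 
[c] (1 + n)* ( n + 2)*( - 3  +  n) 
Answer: b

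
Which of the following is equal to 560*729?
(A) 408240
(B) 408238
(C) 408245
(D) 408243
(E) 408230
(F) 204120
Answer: A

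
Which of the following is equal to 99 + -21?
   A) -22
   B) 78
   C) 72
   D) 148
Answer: B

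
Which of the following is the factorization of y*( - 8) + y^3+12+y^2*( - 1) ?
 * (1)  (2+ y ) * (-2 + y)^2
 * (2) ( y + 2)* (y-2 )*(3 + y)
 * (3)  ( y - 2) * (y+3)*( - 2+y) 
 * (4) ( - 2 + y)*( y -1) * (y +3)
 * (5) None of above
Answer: 3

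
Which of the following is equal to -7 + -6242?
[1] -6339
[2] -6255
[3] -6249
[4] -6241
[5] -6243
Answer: 3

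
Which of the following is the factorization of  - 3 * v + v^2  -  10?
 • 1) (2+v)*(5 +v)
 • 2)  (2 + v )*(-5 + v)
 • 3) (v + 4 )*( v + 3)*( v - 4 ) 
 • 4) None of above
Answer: 2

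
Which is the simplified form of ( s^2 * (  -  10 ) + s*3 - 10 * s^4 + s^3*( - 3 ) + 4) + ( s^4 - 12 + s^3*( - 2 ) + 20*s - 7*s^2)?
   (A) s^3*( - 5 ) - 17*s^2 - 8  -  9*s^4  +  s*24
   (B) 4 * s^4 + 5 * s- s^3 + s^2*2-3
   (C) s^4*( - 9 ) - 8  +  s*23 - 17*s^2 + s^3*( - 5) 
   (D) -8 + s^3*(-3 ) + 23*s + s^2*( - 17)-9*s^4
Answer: C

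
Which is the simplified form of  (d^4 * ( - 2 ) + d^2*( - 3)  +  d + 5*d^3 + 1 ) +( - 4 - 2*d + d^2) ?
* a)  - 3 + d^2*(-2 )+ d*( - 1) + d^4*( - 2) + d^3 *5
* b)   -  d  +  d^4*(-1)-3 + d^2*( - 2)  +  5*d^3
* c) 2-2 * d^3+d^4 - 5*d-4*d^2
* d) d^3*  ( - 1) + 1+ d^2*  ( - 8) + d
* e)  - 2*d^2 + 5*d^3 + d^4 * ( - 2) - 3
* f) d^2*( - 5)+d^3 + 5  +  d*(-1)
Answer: a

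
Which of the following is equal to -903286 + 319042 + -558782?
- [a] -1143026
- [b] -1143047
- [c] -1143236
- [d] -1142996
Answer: a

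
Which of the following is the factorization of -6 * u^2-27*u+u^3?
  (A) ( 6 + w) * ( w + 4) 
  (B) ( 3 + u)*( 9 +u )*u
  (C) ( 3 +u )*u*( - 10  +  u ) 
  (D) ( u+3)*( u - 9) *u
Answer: D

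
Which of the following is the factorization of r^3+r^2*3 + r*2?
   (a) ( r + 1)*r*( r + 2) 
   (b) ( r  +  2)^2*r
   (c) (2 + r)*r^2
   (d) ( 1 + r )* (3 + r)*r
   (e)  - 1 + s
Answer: a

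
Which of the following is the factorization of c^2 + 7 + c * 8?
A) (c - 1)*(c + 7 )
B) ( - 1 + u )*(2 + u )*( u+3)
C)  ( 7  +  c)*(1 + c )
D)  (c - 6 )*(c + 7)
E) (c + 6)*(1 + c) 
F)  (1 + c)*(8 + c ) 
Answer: C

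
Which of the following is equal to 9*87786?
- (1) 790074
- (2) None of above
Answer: 1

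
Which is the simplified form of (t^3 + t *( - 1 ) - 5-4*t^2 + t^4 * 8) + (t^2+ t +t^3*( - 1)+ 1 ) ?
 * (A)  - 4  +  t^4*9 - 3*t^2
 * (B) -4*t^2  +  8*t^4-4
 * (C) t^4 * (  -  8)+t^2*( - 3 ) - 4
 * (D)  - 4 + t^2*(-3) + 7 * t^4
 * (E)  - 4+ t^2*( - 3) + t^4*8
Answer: E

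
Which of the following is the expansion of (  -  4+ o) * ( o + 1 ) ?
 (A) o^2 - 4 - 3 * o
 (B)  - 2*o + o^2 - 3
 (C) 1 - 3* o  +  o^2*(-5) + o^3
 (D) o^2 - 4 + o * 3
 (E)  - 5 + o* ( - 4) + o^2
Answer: A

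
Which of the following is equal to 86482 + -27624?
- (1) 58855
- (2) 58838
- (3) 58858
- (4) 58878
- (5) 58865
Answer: 3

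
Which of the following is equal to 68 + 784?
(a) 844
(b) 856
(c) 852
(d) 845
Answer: c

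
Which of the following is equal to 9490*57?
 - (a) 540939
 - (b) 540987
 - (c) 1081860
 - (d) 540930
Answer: d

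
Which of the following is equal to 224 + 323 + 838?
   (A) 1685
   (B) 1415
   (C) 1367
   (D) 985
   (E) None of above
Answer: E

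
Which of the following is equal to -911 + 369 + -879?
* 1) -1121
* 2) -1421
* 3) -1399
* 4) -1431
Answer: 2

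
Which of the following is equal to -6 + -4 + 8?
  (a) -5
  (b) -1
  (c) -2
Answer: c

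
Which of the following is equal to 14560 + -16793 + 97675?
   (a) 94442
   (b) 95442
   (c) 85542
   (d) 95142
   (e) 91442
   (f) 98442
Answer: b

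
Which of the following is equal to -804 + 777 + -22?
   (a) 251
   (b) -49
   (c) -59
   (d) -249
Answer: b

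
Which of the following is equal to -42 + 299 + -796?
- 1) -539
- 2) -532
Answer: 1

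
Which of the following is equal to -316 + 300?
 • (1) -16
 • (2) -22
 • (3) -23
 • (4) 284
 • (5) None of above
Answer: 1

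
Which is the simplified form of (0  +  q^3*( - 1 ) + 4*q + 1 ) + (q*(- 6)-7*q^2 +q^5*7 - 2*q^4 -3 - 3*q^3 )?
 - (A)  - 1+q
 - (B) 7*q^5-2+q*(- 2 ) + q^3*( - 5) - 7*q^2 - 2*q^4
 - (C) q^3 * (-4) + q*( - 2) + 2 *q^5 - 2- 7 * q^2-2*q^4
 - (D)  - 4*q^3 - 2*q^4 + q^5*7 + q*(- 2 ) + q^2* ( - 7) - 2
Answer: D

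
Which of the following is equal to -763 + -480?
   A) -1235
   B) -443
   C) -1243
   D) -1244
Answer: C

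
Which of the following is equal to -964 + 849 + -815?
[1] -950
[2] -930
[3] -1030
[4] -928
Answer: 2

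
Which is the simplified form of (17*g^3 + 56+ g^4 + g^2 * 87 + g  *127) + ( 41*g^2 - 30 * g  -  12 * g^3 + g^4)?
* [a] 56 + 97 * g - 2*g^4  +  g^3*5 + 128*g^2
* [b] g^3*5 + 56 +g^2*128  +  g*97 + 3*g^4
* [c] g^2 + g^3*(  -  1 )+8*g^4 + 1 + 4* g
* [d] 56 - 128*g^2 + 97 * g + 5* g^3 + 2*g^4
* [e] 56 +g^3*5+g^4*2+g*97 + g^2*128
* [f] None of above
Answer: e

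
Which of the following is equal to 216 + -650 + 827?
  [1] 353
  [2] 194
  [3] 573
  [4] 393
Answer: 4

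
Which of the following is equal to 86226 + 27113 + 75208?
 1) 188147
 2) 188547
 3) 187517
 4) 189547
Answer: 2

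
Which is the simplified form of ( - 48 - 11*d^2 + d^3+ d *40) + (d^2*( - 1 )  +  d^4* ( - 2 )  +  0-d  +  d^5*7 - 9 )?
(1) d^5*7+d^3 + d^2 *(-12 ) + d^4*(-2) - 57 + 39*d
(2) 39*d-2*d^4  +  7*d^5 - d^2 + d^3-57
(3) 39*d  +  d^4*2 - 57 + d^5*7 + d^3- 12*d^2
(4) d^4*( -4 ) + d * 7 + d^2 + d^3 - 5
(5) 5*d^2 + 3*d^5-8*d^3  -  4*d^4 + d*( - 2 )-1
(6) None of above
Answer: 1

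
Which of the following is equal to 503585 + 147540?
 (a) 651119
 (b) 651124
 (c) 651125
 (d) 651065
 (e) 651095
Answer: c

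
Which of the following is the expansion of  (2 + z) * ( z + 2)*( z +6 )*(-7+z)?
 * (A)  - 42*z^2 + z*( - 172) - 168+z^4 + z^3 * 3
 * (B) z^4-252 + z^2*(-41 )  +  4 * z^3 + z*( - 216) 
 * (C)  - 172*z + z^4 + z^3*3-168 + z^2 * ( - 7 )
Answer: A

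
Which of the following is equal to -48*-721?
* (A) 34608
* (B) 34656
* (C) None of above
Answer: A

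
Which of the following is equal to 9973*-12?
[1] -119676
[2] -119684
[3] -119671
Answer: 1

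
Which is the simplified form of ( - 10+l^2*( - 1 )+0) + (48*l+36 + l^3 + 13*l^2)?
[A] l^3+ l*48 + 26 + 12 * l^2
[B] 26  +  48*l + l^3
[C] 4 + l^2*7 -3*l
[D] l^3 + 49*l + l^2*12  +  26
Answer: A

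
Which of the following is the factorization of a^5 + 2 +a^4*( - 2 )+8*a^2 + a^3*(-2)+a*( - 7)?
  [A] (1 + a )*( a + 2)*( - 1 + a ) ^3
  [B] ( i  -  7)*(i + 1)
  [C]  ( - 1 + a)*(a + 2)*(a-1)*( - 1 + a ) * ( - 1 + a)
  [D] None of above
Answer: C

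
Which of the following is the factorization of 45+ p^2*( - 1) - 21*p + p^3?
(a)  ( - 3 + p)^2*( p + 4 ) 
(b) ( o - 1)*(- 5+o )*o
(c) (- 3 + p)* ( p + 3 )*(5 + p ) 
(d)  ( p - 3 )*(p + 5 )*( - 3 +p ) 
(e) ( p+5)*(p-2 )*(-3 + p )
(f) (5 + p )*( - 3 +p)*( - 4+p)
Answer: d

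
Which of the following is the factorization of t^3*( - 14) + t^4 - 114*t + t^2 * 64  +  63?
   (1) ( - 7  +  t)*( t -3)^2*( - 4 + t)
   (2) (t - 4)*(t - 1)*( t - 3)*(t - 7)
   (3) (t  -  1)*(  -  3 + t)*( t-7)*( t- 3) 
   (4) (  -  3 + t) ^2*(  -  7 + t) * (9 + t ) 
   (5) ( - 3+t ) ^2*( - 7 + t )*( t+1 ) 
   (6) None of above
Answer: 3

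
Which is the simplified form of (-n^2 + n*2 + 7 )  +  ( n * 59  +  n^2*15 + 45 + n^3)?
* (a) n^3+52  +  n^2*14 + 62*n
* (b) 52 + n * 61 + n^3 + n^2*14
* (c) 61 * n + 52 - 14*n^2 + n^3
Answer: b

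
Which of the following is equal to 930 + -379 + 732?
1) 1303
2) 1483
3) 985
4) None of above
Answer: 4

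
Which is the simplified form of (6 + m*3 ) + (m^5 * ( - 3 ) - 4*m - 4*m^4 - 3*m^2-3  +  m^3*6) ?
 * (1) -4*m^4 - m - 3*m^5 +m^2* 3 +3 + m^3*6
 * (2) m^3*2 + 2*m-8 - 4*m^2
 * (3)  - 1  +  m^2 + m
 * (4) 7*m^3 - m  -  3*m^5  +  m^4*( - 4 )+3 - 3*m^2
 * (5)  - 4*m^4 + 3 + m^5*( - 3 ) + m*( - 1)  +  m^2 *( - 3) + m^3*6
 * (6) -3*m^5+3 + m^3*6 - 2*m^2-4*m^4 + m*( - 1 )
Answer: 5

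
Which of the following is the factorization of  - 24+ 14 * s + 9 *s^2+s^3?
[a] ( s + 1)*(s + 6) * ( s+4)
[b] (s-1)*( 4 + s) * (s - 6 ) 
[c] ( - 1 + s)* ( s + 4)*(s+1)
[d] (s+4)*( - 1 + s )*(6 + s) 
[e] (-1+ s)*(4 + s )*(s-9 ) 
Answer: d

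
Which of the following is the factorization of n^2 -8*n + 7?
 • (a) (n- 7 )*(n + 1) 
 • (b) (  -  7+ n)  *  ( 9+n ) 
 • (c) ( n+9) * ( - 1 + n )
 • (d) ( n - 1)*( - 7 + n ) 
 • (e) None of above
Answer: d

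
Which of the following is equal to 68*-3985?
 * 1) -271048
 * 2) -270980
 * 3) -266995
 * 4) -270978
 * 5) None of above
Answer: 2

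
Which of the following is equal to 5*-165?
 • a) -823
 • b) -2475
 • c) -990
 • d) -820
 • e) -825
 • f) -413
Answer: e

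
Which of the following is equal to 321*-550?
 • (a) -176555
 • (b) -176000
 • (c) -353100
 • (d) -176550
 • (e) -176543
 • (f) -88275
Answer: d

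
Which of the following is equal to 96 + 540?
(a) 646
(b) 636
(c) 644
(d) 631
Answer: b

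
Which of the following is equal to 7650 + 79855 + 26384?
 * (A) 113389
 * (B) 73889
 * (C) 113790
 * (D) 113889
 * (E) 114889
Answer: D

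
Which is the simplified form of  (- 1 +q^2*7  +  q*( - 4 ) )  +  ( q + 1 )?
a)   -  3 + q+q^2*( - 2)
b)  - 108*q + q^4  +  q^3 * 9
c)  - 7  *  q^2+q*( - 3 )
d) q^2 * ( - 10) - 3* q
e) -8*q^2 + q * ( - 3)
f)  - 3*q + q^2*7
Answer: f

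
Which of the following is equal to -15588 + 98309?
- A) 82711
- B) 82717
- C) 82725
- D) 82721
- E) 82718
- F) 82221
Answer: D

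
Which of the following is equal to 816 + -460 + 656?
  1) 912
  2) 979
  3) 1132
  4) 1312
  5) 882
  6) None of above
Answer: 6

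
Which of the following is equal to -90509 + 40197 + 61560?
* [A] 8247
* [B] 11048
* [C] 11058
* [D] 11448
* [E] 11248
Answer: E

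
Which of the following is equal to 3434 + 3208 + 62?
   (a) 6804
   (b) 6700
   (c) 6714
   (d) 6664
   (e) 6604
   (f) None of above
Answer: f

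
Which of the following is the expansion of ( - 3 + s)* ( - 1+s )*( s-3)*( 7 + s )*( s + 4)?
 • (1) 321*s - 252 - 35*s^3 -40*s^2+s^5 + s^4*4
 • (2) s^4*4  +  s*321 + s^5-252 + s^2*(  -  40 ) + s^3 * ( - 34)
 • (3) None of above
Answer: 2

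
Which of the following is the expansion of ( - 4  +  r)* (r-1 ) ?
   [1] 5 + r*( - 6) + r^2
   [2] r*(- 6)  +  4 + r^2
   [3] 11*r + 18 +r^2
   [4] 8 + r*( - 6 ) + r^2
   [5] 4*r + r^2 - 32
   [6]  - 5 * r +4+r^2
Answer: 6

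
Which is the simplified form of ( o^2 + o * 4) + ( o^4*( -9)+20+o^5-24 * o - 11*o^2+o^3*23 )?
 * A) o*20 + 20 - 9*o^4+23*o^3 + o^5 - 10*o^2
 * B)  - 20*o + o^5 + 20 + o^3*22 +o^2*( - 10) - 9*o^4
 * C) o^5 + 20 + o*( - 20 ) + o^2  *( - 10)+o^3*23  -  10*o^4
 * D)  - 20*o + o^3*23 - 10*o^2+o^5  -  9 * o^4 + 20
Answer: D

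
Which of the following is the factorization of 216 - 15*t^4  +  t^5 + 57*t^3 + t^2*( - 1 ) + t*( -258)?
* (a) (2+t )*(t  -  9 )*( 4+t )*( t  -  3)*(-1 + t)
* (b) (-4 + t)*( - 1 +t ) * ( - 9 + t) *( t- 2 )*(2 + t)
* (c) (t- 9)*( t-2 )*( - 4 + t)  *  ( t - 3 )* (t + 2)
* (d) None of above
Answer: d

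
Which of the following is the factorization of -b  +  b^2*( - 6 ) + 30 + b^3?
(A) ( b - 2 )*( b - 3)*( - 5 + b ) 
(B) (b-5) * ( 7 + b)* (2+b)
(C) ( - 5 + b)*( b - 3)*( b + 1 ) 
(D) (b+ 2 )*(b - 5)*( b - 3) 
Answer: D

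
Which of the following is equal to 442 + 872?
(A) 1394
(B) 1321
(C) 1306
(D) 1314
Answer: D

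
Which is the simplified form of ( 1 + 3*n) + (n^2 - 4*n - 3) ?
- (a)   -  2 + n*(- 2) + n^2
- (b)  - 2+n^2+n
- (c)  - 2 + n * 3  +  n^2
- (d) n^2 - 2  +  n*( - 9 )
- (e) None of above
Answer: e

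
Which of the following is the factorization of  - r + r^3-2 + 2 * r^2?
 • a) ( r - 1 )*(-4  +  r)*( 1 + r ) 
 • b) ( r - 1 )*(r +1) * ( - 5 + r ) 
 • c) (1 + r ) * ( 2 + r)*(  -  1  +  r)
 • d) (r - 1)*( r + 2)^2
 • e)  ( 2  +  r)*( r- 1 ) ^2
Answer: c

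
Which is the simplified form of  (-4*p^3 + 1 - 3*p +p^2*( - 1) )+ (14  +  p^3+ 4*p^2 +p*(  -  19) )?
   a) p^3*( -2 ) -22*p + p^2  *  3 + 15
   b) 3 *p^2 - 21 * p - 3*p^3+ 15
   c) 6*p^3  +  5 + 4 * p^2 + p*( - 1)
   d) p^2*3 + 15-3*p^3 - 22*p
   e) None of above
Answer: d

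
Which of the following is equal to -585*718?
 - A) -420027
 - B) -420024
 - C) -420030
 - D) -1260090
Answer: C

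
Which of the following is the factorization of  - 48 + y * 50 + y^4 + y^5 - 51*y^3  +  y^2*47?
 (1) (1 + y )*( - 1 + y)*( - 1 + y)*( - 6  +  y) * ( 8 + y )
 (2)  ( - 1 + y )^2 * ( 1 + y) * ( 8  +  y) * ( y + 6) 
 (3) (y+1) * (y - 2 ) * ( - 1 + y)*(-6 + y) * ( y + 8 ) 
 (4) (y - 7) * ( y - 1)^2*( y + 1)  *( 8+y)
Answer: 1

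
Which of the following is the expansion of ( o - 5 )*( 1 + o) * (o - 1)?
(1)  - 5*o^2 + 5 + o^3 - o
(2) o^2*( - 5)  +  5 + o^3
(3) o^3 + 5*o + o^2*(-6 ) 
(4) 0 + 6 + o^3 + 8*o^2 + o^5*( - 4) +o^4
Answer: 1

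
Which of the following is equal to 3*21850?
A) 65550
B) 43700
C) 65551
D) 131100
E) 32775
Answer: A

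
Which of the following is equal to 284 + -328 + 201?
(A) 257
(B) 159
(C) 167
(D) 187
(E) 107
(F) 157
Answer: F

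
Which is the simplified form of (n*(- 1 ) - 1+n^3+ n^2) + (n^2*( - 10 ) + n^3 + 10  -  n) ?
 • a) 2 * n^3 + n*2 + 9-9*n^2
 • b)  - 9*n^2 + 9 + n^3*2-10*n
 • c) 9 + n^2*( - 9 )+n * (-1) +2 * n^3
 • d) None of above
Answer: d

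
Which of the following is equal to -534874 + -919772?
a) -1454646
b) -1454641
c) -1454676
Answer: a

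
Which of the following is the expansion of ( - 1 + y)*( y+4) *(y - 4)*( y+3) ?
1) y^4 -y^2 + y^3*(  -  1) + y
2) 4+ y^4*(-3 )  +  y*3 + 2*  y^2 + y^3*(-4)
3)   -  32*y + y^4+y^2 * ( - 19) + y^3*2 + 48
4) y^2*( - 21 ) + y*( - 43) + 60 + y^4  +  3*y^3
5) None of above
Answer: 3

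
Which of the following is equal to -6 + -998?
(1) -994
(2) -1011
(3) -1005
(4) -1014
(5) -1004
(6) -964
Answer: 5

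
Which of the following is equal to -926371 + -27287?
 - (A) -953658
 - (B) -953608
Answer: A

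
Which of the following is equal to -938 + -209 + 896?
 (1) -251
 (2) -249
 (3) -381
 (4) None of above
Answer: 1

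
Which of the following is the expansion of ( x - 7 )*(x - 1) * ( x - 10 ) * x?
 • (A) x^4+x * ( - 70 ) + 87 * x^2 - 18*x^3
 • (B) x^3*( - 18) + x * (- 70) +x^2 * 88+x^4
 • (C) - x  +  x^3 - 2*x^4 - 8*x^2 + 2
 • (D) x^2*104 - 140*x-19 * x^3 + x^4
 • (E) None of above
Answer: A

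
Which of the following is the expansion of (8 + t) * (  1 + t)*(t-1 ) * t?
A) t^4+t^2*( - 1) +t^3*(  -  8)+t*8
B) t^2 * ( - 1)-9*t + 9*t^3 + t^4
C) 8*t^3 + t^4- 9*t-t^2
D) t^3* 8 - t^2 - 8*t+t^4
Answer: D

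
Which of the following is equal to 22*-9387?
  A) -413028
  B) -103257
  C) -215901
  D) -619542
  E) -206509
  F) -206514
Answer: F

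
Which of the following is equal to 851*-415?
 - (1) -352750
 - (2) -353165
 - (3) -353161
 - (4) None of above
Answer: 2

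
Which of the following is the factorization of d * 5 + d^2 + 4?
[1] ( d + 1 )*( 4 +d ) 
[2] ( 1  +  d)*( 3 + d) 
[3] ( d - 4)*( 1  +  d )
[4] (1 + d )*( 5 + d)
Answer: 1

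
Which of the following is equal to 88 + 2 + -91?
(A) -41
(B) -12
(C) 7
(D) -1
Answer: D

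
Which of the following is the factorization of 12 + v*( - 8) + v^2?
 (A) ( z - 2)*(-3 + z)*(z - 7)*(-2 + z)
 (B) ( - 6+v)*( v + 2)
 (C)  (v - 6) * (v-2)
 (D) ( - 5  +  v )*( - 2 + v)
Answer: C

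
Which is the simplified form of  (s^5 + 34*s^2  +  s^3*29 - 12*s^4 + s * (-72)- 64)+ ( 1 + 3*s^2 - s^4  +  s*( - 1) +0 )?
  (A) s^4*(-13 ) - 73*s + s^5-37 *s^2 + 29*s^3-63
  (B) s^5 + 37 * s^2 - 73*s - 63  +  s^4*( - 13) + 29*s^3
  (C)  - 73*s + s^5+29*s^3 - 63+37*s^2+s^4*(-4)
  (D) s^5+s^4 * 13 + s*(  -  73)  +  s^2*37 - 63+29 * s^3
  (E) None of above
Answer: B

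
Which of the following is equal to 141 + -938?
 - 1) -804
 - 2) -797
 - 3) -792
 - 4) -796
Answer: 2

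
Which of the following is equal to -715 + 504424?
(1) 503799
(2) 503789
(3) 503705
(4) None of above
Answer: 4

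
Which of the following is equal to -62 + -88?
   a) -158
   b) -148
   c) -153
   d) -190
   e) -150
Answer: e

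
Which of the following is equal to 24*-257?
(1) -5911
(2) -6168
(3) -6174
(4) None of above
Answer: 2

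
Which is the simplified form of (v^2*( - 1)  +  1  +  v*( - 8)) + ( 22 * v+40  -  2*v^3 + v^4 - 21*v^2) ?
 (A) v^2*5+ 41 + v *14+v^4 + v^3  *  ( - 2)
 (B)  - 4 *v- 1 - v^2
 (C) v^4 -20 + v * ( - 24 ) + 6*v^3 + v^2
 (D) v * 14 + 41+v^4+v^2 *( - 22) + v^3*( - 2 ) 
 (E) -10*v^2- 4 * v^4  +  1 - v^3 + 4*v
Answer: D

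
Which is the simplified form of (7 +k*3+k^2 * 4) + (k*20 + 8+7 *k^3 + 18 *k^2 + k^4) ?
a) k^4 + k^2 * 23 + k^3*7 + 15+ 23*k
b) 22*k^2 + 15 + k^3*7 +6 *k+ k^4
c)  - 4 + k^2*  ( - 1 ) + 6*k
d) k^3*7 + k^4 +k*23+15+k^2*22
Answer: d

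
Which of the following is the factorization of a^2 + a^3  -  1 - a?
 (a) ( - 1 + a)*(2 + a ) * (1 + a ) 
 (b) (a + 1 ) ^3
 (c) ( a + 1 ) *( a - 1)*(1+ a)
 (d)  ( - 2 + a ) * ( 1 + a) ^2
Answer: c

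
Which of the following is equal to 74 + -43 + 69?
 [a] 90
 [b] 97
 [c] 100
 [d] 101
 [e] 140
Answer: c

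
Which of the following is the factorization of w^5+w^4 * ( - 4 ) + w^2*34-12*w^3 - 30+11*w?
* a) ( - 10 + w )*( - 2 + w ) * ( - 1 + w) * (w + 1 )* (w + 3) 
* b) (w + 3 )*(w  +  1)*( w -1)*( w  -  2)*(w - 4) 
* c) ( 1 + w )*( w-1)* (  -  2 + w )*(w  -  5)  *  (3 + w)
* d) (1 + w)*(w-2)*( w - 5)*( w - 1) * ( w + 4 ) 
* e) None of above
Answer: c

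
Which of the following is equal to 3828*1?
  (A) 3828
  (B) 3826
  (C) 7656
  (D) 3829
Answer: A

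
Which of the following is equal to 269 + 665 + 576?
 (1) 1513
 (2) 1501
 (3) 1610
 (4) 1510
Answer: 4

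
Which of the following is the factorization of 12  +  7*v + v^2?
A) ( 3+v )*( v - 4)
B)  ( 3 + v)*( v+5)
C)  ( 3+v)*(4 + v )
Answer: C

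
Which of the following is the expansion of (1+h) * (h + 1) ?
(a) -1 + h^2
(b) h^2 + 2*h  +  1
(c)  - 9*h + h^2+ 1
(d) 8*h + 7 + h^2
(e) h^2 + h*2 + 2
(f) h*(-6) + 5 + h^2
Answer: b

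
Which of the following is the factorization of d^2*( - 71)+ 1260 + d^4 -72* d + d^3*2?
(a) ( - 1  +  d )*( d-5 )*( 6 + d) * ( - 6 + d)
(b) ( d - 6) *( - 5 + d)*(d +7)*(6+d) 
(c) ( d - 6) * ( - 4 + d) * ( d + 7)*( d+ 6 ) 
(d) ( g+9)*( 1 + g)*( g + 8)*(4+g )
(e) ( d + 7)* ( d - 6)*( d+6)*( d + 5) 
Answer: b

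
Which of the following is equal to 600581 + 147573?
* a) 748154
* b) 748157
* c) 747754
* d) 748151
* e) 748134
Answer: a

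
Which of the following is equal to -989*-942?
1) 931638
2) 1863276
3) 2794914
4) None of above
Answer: 1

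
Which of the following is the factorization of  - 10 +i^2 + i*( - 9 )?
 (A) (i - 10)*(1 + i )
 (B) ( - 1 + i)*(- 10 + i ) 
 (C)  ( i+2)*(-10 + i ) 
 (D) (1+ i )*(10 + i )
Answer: A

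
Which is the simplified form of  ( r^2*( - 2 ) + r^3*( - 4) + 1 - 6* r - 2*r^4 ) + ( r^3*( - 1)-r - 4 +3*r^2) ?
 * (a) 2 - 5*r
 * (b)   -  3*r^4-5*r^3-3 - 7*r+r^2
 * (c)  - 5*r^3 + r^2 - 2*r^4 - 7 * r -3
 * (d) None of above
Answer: c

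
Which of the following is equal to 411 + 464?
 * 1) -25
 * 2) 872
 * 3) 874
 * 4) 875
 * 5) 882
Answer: 4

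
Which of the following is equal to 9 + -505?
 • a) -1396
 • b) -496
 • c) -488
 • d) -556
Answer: b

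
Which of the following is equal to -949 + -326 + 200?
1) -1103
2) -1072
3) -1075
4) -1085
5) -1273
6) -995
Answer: 3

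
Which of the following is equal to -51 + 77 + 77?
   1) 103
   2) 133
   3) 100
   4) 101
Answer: 1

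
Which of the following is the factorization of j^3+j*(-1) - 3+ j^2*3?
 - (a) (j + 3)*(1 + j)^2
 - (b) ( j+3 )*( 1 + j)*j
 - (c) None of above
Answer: c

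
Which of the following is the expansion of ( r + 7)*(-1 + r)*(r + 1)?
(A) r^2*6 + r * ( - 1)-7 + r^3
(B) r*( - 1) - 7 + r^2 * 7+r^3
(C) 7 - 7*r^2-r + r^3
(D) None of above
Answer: B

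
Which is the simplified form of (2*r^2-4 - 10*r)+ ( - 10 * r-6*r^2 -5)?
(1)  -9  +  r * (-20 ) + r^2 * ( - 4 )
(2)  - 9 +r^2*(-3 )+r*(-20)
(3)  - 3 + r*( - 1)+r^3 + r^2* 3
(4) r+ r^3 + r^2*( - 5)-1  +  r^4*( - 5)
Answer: 1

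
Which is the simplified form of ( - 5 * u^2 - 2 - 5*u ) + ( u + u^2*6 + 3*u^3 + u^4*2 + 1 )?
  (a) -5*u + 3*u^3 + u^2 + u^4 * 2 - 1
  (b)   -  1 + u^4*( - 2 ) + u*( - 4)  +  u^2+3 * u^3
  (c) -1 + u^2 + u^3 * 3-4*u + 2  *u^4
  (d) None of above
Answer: c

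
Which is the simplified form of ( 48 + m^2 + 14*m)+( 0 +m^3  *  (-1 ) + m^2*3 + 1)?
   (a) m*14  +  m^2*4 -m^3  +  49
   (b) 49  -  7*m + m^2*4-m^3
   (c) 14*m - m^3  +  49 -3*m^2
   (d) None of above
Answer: a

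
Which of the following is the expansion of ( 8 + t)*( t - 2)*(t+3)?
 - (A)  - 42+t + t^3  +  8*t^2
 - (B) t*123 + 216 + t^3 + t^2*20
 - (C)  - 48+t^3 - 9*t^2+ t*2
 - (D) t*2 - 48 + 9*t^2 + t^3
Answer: D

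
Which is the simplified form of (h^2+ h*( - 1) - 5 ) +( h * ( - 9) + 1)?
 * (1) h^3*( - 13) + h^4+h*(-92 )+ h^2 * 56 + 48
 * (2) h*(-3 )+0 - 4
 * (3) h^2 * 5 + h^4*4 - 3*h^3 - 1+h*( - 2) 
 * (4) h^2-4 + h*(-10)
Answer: 4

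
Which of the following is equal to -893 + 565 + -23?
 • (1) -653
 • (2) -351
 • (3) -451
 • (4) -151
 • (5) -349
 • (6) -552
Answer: 2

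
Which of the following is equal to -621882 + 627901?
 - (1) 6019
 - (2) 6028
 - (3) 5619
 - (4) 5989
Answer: 1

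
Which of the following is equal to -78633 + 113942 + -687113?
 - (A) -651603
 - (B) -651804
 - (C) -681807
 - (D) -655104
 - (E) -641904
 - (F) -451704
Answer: B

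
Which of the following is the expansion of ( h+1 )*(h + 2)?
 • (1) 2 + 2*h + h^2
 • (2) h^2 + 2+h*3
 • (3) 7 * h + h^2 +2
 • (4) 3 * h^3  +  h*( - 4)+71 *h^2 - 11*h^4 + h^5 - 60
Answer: 2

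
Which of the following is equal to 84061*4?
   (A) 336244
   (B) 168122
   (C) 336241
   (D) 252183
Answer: A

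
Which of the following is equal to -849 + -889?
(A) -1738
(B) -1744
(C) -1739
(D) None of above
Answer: A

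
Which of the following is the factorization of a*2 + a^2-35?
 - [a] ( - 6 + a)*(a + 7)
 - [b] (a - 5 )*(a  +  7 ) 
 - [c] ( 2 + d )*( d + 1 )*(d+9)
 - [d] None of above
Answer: b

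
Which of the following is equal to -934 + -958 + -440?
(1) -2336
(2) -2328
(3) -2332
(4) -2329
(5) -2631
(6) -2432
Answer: 3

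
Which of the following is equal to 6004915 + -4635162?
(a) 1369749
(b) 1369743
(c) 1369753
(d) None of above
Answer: c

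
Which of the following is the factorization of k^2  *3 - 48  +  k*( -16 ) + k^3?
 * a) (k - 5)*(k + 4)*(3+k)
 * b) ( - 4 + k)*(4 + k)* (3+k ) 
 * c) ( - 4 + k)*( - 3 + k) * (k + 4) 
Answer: b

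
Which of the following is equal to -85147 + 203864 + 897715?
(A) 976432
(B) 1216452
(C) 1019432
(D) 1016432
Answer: D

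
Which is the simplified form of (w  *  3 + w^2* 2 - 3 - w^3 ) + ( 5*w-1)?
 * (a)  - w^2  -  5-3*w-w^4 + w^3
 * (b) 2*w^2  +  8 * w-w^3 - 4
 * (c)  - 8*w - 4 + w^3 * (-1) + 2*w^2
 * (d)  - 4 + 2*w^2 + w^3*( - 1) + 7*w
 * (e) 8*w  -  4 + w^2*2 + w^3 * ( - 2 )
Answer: b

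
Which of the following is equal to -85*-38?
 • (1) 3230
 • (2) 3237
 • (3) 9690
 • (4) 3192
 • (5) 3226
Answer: 1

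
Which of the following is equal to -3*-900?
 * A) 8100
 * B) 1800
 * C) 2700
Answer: C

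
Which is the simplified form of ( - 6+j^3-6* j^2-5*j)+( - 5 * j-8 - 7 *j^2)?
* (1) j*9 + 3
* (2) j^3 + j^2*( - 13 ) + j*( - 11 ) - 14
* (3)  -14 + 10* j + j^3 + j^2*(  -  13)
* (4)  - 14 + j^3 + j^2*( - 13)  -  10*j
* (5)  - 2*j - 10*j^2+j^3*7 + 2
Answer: 4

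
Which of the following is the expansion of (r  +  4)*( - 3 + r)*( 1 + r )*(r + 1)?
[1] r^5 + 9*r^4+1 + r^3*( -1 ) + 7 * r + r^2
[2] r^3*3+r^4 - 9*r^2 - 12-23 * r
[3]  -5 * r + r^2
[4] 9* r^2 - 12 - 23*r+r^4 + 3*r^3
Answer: 2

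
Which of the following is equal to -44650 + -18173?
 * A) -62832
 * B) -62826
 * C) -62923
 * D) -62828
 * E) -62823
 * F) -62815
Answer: E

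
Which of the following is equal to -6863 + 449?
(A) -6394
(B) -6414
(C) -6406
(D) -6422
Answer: B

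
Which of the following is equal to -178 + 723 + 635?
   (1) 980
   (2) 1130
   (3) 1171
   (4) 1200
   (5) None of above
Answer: 5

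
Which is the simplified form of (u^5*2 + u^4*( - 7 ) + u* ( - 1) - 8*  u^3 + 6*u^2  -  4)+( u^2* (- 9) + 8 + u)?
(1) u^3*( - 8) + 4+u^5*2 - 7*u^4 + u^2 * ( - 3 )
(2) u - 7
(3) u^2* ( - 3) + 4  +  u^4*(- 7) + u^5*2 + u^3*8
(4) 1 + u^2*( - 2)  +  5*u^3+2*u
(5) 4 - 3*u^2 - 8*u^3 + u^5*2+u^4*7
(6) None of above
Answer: 1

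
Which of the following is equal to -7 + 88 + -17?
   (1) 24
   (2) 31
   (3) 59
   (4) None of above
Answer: 4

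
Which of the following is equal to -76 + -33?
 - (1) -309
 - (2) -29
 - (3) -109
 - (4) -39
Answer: 3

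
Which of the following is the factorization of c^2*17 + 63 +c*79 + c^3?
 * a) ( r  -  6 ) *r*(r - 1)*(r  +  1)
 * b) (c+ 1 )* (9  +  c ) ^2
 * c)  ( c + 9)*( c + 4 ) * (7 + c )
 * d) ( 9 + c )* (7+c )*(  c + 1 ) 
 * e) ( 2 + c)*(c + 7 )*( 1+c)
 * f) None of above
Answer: d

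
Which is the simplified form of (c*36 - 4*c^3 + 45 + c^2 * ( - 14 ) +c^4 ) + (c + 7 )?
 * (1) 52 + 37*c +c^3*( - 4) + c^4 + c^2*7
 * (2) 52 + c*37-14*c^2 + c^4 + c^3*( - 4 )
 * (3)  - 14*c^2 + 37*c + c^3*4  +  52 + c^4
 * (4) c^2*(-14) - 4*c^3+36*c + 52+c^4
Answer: 2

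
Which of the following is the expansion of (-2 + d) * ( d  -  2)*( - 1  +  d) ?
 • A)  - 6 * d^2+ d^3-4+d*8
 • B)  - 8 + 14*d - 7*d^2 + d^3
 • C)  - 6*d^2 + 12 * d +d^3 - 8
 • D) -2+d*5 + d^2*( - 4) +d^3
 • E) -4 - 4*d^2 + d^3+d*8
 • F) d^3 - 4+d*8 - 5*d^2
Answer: F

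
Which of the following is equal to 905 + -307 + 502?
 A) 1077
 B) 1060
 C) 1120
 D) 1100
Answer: D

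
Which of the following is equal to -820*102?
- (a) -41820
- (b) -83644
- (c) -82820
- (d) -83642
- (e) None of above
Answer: e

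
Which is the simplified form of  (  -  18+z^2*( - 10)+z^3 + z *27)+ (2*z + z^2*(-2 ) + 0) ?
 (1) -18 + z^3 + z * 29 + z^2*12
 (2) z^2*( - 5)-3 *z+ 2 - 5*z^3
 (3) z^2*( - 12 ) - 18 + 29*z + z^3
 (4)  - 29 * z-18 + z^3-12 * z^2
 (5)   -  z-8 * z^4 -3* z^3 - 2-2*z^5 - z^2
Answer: 3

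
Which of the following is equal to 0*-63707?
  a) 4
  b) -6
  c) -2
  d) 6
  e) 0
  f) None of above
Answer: e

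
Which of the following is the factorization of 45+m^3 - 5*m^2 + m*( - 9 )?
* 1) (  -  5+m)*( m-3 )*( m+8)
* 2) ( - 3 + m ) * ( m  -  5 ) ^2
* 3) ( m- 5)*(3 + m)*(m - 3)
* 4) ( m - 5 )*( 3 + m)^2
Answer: 3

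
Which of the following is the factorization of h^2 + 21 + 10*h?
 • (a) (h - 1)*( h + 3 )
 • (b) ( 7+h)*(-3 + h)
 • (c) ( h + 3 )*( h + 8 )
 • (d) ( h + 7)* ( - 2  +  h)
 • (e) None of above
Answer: e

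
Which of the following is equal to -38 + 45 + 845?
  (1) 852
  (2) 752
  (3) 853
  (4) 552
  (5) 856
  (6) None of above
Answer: 1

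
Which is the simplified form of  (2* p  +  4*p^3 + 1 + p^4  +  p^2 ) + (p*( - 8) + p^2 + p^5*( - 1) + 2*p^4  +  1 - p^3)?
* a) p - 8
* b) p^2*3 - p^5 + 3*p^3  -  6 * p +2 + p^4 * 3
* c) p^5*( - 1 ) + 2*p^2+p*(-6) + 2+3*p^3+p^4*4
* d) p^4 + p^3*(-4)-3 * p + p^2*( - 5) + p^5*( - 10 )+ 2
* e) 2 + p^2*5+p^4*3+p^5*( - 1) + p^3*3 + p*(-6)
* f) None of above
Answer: f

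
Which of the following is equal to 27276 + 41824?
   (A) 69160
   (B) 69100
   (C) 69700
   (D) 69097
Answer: B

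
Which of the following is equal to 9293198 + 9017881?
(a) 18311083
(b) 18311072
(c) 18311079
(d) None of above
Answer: c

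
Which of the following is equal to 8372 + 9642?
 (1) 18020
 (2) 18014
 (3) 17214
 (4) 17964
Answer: 2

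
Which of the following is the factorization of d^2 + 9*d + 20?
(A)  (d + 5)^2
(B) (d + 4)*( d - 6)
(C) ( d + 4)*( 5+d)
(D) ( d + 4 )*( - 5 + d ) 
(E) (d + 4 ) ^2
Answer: C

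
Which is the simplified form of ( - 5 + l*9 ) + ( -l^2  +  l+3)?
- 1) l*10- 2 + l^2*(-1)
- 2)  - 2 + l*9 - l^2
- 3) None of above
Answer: 1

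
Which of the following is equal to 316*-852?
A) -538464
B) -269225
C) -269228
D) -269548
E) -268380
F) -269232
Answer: F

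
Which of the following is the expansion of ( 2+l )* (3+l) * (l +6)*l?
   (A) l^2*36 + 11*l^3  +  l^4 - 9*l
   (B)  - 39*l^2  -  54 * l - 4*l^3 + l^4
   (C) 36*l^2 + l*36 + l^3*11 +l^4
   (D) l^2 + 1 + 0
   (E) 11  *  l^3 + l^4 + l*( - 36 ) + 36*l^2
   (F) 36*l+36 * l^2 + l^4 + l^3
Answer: C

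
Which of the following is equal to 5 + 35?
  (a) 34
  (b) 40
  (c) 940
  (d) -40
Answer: b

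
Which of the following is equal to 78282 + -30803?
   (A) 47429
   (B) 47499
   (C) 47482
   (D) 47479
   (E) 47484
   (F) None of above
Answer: D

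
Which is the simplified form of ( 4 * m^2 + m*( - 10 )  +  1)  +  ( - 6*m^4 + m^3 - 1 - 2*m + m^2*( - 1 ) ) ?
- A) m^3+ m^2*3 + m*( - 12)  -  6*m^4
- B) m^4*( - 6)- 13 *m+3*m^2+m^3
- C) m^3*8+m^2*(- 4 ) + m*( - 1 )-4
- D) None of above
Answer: A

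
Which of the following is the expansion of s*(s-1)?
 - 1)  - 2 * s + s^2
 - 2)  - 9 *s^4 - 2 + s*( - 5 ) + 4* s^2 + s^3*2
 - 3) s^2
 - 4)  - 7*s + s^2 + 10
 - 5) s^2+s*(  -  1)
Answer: 5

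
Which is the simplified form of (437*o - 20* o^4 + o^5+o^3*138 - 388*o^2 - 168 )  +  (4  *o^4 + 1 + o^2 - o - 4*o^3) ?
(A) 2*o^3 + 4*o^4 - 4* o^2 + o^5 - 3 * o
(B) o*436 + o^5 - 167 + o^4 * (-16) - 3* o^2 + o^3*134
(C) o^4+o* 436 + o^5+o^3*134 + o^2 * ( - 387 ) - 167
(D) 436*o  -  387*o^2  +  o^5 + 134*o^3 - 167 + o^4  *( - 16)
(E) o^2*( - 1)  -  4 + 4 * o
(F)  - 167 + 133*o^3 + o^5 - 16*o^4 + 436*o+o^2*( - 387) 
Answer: D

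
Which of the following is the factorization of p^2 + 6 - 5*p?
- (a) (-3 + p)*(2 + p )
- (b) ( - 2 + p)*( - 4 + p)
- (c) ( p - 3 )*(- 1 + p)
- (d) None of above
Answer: d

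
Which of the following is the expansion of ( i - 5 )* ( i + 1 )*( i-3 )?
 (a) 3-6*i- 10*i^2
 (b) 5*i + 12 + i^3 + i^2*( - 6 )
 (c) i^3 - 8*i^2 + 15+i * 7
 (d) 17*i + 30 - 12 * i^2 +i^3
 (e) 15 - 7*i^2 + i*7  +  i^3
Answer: e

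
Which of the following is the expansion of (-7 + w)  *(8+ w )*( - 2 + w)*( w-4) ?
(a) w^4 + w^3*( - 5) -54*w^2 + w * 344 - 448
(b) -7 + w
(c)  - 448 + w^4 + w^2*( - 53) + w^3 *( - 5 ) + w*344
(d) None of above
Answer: a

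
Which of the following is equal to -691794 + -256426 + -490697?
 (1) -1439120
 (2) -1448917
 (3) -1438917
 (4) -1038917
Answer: 3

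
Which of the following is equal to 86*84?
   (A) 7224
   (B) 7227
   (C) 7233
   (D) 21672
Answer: A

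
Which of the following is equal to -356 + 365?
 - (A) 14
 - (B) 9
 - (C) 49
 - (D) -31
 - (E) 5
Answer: B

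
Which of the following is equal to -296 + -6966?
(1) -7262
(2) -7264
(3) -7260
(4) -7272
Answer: 1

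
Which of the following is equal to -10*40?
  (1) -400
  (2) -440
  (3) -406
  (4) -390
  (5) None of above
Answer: 1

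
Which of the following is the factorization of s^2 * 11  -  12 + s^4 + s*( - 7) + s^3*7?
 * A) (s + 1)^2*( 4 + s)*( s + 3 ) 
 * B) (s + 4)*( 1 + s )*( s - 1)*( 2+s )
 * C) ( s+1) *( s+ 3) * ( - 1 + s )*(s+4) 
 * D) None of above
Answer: C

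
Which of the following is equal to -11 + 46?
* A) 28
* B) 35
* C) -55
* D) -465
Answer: B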